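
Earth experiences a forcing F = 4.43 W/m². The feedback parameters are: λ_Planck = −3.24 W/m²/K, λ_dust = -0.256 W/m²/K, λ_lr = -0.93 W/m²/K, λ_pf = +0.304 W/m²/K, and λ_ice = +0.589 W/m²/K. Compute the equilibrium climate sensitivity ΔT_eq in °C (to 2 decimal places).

1.25 °C

Net feedback parameter λ = (−3.24) + (-0.256) + (-0.93) + (+0.304) + (+0.589) = -3.533 W/m²/K.
ΔT = −F/λ = −4.43/(-3.533) = 1.25 °C.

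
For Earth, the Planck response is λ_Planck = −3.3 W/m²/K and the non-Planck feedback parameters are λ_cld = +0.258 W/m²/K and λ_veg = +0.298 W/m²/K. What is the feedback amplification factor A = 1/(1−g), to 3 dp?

Convert to gains: g_cld = 0.258/3.3 = 0.07818; g_veg = 0.298/3.3 = 0.0903.
Total gain g = 0.16848.
A = 1/(1 − 0.16848) = 1.203.

1.203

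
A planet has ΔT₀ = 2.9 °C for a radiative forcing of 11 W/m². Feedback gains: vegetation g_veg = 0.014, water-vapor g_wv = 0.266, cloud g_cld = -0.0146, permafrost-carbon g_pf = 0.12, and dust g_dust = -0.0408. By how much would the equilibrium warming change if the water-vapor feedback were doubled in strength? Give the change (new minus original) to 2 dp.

3.02 °C

Original: g = 0.3446, ΔT = 2.9/(1−0.3446) = 4.4248 °C.
With doubled water-vapor: g' = 0.6106, ΔT' = 2.9/(1−0.6106) = 7.4474 °C.
Change = 7.4474 − 4.4248 = 3.02 °C.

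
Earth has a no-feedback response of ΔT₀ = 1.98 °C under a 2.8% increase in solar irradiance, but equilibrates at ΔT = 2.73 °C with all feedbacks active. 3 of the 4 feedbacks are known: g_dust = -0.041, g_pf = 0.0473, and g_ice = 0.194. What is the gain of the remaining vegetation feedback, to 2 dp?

Amplification A = ΔT/ΔT₀ = 2.73/1.98 = 1.379.
Total gain g = 1 − 1/A = 1 − 1/1.379 = 0.2748.
Known gains sum to -0.041 + 0.0473 + 0.194 = 0.2003.
g_veg = 0.2748 − 0.2003 = 0.07.

0.07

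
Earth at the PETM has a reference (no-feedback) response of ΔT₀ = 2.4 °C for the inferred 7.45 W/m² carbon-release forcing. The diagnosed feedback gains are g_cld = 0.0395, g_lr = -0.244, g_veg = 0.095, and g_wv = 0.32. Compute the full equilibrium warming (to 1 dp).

Total gain g = 0.0395 − 0.244 + 0.095 + 0.32 = 0.2105.
Amplification A = 1/(1 − 0.2105) = 1.267.
ΔT = 2.4 × 1.267 = 3.0 °C.

3.0 °C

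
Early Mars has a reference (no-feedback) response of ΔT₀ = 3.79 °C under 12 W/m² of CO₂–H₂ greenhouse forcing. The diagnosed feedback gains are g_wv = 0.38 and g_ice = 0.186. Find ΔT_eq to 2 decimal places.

8.73 °C

Total gain g = 0.38 + 0.186 = 0.566.
Amplification A = 1/(1 − 0.566) = 2.304.
ΔT = 3.79 × 2.304 = 8.73 °C.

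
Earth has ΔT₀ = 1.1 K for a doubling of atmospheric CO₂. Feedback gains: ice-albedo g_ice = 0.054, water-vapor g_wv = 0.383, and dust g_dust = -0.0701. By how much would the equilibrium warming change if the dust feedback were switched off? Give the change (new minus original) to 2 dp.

0.22 K

Original: g = 0.3669, ΔT = 1.1/(1−0.3669) = 1.7375 K.
Without dust: g' = 0.437, ΔT' = 1.1/(1−0.437) = 1.9538 K.
Change = 1.9538 − 1.7375 = 0.22 K.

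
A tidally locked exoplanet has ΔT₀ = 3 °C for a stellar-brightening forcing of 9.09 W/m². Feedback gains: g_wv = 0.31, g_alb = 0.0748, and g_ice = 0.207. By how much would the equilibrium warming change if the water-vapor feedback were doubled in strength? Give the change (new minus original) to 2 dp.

23.20 °C

Original: g = 0.5918, ΔT = 3/(1−0.5918) = 7.3493 °C.
With doubled water-vapor: g' = 0.9018, ΔT' = 3/(1−0.9018) = 30.5499 °C.
Change = 30.5499 − 7.3493 = 23.20 °C.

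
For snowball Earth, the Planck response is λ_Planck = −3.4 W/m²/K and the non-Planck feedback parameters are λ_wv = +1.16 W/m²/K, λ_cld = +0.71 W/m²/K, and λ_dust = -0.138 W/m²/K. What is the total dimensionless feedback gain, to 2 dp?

0.51

Convert to gains: g_wv = 1.16/3.4 = 0.3412; g_cld = 0.71/3.4 = 0.2088; g_dust = -0.138/3.4 = -0.04059.
Total gain g = 0.50941.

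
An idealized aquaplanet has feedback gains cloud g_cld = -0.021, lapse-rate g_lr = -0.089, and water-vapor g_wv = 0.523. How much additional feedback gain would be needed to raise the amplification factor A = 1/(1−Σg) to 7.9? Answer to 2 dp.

0.46

Current total gain = 0.413.
Target gain for A = 7.9: g* = 1 − 1/7.9 = 0.8734.
Additional gain needed = 0.8734 − 0.413 = 0.46.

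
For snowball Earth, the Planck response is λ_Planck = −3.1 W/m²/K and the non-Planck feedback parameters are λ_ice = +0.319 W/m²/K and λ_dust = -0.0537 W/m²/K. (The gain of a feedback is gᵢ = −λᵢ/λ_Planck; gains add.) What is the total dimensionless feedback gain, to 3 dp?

Convert to gains: g_ice = 0.319/3.1 = 0.1029; g_dust = -0.0537/3.1 = -0.01732.
Total gain g = 0.08558.

0.086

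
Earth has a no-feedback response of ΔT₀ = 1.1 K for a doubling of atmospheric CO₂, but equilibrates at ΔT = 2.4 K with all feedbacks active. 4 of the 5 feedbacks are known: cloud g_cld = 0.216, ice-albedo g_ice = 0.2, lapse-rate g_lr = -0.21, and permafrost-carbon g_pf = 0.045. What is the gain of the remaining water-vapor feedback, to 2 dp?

Amplification A = ΔT/ΔT₀ = 2.4/1.1 = 2.182.
Total gain g = 1 − 1/A = 1 − 1/2.182 = 0.5417.
Known gains sum to 0.216 + 0.2 − 0.21 + 0.045 = 0.251.
g_wv = 0.5417 − 0.251 = 0.29.

0.29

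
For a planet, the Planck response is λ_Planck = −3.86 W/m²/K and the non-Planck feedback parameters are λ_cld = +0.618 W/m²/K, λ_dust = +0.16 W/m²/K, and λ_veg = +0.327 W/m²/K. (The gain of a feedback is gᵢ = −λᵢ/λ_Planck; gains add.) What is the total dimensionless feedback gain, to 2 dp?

Convert to gains: g_cld = 0.618/3.86 = 0.1601; g_dust = 0.16/3.86 = 0.04145; g_veg = 0.327/3.86 = 0.08472.
Total gain g = 0.28627.

0.29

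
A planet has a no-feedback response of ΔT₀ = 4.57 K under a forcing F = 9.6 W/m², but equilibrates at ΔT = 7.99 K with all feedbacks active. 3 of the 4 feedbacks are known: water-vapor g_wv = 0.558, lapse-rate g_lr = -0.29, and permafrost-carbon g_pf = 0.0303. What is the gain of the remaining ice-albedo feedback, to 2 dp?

Amplification A = ΔT/ΔT₀ = 7.99/4.57 = 1.748.
Total gain g = 1 − 1/A = 1 − 1/1.748 = 0.4279.
Known gains sum to 0.558 − 0.29 + 0.0303 = 0.2983.
g_ice = 0.4279 − 0.2983 = 0.13.

0.13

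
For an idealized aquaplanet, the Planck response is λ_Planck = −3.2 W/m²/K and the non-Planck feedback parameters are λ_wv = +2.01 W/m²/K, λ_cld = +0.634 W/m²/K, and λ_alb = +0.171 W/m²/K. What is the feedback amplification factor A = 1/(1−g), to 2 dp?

Convert to gains: g_wv = 2.01/3.2 = 0.6281; g_cld = 0.634/3.2 = 0.1981; g_alb = 0.171/3.2 = 0.05344.
Total gain g = 0.87964.
A = 1/(1 − 0.87964) = 8.31.

8.31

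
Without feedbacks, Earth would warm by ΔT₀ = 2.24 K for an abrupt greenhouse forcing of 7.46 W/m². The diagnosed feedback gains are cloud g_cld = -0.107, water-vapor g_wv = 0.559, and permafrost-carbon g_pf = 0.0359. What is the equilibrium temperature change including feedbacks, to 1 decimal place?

4.4 K

Total gain g = -0.107 + 0.559 + 0.0359 = 0.4879.
Amplification A = 1/(1 − 0.4879) = 1.953.
ΔT = 2.24 × 1.953 = 4.4 K.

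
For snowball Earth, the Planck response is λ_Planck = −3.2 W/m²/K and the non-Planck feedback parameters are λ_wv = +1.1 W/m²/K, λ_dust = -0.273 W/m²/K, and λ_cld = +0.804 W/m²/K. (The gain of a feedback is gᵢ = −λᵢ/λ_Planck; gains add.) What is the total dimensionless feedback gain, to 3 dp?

0.510

Convert to gains: g_wv = 1.1/3.2 = 0.3438; g_dust = -0.273/3.2 = -0.08531; g_cld = 0.804/3.2 = 0.2512.
Total gain g = 0.50969.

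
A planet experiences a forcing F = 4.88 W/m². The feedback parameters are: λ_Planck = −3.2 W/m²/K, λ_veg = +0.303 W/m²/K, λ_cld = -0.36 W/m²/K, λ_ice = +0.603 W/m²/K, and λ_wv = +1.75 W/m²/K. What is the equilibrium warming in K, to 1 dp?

Net feedback parameter λ = (−3.2) + (+0.303) + (-0.36) + (+0.603) + (+1.75) = -0.904 W/m²/K.
ΔT = −F/λ = −4.88/(-0.904) = 5.4 K.

5.4 K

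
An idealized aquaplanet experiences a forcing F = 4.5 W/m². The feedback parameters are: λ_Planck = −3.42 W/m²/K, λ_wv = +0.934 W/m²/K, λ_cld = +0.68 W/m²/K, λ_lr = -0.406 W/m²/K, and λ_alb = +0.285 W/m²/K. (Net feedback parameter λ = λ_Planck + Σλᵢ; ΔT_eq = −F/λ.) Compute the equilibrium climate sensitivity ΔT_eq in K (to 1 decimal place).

2.3 K

Net feedback parameter λ = (−3.42) + (+0.934) + (+0.68) + (-0.406) + (+0.285) = -1.927 W/m²/K.
ΔT = −F/λ = −4.5/(-1.927) = 2.3 K.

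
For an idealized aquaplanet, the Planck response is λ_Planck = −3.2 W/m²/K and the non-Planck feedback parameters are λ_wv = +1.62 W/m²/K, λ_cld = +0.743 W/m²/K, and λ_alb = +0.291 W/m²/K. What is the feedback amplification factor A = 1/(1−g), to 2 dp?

Convert to gains: g_wv = 1.62/3.2 = 0.5062; g_cld = 0.743/3.2 = 0.2322; g_alb = 0.291/3.2 = 0.09094.
Total gain g = 0.82934.
A = 1/(1 − 0.82934) = 5.86.

5.86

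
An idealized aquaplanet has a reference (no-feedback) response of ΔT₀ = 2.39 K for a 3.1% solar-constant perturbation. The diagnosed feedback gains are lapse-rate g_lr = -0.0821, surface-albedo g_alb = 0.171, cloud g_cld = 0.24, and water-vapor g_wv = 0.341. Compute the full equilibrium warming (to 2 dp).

7.24 K

Total gain g = -0.0821 + 0.171 + 0.24 + 0.341 = 0.6699.
Amplification A = 1/(1 − 0.6699) = 3.029.
ΔT = 2.39 × 3.029 = 7.24 K.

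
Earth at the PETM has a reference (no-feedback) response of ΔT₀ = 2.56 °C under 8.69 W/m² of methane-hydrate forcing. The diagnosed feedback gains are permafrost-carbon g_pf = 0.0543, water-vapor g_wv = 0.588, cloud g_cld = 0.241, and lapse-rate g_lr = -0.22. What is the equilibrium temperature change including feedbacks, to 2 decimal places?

Total gain g = 0.0543 + 0.588 + 0.241 − 0.22 = 0.6633.
Amplification A = 1/(1 − 0.6633) = 2.97.
ΔT = 2.56 × 2.97 = 7.60 °C.

7.60 °C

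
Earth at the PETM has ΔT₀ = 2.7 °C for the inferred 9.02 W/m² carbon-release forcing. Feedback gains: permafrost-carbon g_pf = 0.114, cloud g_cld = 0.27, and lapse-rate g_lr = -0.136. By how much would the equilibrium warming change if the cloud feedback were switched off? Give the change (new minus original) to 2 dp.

-0.95 °C

Original: g = 0.248, ΔT = 2.7/(1−0.248) = 3.5904 °C.
Without cloud: g' = -0.022, ΔT' = 2.7/(1+0.022) = 2.6419 °C.
Change = 2.6419 − 3.5904 = -0.95 °C.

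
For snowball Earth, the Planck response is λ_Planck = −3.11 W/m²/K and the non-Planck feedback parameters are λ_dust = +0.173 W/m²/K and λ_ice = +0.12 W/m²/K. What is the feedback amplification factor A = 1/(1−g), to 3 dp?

1.104

Convert to gains: g_dust = 0.173/3.11 = 0.05563; g_ice = 0.12/3.11 = 0.03859.
Total gain g = 0.09422.
A = 1/(1 − 0.09422) = 1.104.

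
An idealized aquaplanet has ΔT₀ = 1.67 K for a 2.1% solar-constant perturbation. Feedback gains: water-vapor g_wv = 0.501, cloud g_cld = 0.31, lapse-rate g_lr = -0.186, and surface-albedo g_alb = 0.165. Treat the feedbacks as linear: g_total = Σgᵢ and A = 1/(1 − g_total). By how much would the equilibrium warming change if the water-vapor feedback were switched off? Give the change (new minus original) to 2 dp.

-5.60 K

Original: g = 0.79, ΔT = 1.67/(1−0.79) = 7.9524 K.
Without water-vapor: g' = 0.289, ΔT' = 1.67/(1−0.289) = 2.3488 K.
Change = 2.3488 − 7.9524 = -5.60 K.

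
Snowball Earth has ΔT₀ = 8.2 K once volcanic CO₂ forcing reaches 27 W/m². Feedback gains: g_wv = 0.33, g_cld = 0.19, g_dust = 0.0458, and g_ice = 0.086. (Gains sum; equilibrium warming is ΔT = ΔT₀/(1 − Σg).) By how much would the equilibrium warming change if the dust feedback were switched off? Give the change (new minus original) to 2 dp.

-2.74 K

Original: g = 0.6518, ΔT = 8.2/(1−0.6518) = 23.5497 K.
Without dust: g' = 0.606, ΔT' = 8.2/(1−0.606) = 20.8122 K.
Change = 20.8122 − 23.5497 = -2.74 K.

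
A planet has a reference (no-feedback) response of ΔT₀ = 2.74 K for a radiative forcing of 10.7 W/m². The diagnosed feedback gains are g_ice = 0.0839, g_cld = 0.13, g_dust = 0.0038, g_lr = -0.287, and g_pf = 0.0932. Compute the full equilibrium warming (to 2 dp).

Total gain g = 0.0839 + 0.13 + 0.0038 − 0.287 + 0.0932 = 0.0239.
Amplification A = 1/(1 − 0.0239) = 1.024.
ΔT = 2.74 × 1.024 = 2.81 K.

2.81 K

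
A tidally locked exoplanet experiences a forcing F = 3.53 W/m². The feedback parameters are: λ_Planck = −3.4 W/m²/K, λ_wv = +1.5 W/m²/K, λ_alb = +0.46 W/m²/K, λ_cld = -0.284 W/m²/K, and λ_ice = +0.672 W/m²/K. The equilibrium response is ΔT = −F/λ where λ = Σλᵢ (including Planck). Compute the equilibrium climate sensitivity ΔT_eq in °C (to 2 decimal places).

3.36 °C

Net feedback parameter λ = (−3.4) + (+1.5) + (+0.46) + (-0.284) + (+0.672) = -1.052 W/m²/K.
ΔT = −F/λ = −3.53/(-1.052) = 3.36 °C.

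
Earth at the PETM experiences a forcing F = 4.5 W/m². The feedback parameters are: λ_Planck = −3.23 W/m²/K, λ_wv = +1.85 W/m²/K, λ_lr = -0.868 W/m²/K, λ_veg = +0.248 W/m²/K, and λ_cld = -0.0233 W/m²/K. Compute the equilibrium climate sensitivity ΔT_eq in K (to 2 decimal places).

Net feedback parameter λ = (−3.23) + (+1.85) + (-0.868) + (+0.248) + (-0.0233) = -2.0233 W/m²/K.
ΔT = −F/λ = −4.5/(-2.0233) = 2.22 K.

2.22 K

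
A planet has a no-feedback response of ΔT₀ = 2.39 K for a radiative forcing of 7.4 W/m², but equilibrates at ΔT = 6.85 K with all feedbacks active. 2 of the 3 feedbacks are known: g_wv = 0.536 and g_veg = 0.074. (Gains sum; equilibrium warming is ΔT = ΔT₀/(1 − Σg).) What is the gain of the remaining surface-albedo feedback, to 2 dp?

Amplification A = ΔT/ΔT₀ = 6.85/2.39 = 2.866.
Total gain g = 1 − 1/A = 1 − 1/2.866 = 0.6511.
Known gains sum to 0.536 + 0.074 = 0.61.
g_alb = 0.6511 − 0.61 = 0.04.

0.04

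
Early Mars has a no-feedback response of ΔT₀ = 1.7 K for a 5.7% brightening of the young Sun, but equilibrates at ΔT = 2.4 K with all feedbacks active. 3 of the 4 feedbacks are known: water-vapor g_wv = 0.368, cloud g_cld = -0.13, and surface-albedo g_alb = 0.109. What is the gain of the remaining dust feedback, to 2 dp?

-0.06

Amplification A = ΔT/ΔT₀ = 2.4/1.7 = 1.412.
Total gain g = 1 − 1/A = 1 − 1/1.412 = 0.2918.
Known gains sum to 0.368 − 0.13 + 0.109 = 0.347.
g_dust = 0.2918 − 0.347 = -0.06.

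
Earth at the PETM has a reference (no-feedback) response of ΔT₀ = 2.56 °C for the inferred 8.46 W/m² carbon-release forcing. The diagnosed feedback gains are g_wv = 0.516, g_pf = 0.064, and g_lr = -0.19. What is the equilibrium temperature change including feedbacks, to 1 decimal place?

4.2 °C

Total gain g = 0.516 + 0.064 − 0.19 = 0.39.
Amplification A = 1/(1 − 0.39) = 1.639.
ΔT = 2.56 × 1.639 = 4.2 °C.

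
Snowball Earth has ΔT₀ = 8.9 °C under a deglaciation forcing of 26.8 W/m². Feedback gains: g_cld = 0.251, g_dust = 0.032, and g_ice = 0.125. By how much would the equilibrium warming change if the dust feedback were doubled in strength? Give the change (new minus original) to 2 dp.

0.86 °C

Original: g = 0.408, ΔT = 8.9/(1−0.408) = 15.0338 °C.
With doubled dust: g' = 0.44, ΔT' = 8.9/(1−0.44) = 15.8929 °C.
Change = 15.8929 − 15.0338 = 0.86 °C.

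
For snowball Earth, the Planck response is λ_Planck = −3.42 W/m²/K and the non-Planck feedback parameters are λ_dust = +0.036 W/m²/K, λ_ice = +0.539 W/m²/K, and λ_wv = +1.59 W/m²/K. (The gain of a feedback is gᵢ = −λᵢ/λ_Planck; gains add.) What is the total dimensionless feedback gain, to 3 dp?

0.633

Convert to gains: g_dust = 0.036/3.42 = 0.01053; g_ice = 0.539/3.42 = 0.1576; g_wv = 1.59/3.42 = 0.4649.
Total gain g = 0.63303.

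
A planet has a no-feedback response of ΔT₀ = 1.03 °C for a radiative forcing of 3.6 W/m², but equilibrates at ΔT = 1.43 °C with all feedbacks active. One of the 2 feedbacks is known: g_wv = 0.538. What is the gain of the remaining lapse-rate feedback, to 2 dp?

Amplification A = ΔT/ΔT₀ = 1.43/1.03 = 1.388.
Total gain g = 1 − 1/A = 1 − 1/1.388 = 0.2795.
The known gain is 0.538.
g_lr = 0.2795 − 0.538 = -0.26.

-0.26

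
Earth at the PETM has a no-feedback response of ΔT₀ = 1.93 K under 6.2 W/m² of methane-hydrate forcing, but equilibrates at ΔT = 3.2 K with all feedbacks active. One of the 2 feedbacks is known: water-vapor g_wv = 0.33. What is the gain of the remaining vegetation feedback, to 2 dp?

0.07

Amplification A = ΔT/ΔT₀ = 3.2/1.93 = 1.658.
Total gain g = 1 − 1/A = 1 − 1/1.658 = 0.3969.
The known gain is 0.33.
g_veg = 0.3969 − 0.33 = 0.07.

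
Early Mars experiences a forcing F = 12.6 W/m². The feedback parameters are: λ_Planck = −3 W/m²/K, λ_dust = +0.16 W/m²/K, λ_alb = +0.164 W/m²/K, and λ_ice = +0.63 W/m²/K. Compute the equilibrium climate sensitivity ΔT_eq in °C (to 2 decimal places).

Net feedback parameter λ = (−3) + (+0.16) + (+0.164) + (+0.63) = -2.046 W/m²/K.
ΔT = −F/λ = −12.6/(-2.046) = 6.16 °C.

6.16 °C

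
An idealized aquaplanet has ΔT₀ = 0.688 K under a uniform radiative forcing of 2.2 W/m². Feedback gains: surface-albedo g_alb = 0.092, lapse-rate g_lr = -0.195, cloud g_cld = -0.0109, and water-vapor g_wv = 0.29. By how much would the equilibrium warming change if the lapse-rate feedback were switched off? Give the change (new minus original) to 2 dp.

0.26 K

Original: g = 0.1761, ΔT = 0.688/(1−0.1761) = 0.8351 K.
Without lapse-rate: g' = 0.3711, ΔT' = 0.688/(1−0.3711) = 1.0940 K.
Change = 1.0940 − 0.8351 = 0.26 K.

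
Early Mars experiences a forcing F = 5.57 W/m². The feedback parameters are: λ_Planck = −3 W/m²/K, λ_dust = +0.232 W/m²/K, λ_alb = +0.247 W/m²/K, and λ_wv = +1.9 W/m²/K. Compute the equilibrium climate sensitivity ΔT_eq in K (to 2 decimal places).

Net feedback parameter λ = (−3) + (+0.232) + (+0.247) + (+1.9) = -0.621 W/m²/K.
ΔT = −F/λ = −5.57/(-0.621) = 8.97 K.

8.97 K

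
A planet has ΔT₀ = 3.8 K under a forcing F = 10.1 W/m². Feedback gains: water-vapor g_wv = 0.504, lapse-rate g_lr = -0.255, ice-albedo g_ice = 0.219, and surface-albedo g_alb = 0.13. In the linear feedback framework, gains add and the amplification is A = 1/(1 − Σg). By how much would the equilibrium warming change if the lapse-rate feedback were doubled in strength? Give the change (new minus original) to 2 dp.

Original: g = 0.598, ΔT = 3.8/(1−0.598) = 9.4527 K.
With doubled lapse-rate: g' = 0.343, ΔT' = 3.8/(1−0.343) = 5.7839 K.
Change = 5.7839 − 9.4527 = -3.67 K.

-3.67 K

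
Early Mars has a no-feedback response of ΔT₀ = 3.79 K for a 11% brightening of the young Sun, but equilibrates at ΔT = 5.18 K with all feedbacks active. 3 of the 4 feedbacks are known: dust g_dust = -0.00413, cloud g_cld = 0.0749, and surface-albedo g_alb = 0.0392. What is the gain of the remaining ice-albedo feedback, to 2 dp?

Amplification A = ΔT/ΔT₀ = 5.18/3.79 = 1.367.
Total gain g = 1 − 1/A = 1 − 1/1.367 = 0.2685.
Known gains sum to -0.00413 + 0.0749 + 0.0392 = 0.10997.
g_ice = 0.2685 − 0.10997 = 0.16.

0.16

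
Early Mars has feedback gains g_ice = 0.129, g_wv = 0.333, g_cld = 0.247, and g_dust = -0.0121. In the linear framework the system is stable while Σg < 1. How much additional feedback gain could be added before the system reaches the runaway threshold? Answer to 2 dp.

Current total gain = 0.129 + 0.333 + 0.247 − 0.0121 = 0.6969.
Margin to runaway = 1 − 0.6969 = 0.30.

0.30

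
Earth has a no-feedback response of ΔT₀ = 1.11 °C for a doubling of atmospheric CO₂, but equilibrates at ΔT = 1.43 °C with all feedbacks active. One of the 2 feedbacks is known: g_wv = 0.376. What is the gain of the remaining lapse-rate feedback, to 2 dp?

-0.15

Amplification A = ΔT/ΔT₀ = 1.43/1.11 = 1.288.
Total gain g = 1 − 1/A = 1 − 1/1.288 = 0.2236.
The known gain is 0.376.
g_lr = 0.2236 − 0.376 = -0.15.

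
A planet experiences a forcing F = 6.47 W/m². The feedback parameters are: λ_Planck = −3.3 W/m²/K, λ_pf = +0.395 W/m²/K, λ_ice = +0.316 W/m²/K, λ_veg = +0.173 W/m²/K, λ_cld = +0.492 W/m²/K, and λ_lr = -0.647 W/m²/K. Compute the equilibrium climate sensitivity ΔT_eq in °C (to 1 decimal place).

Net feedback parameter λ = (−3.3) + (+0.395) + (+0.316) + (+0.173) + (+0.492) + (-0.647) = -2.571 W/m²/K.
ΔT = −F/λ = −6.47/(-2.571) = 2.5 °C.

2.5 °C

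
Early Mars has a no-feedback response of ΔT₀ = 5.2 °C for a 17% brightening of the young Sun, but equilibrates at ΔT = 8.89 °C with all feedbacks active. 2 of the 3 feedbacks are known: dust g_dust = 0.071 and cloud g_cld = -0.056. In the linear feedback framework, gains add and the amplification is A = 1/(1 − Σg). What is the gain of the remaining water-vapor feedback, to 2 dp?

Amplification A = ΔT/ΔT₀ = 8.89/5.2 = 1.71.
Total gain g = 1 − 1/A = 1 − 1/1.71 = 0.4152.
Known gains sum to 0.071 − 0.056 = 0.015.
g_wv = 0.4152 − 0.015 = 0.40.

0.40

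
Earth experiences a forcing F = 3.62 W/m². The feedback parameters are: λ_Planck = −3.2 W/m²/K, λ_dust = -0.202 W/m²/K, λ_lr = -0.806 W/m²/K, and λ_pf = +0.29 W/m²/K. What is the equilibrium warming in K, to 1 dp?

Net feedback parameter λ = (−3.2) + (-0.202) + (-0.806) + (+0.29) = -3.918 W/m²/K.
ΔT = −F/λ = −3.62/(-3.918) = 0.9 K.

0.9 K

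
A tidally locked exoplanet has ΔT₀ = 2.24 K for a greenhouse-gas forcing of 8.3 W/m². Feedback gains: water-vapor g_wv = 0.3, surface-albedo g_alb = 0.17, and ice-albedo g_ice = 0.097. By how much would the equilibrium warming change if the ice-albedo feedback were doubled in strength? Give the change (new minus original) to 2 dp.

Original: g = 0.567, ΔT = 2.24/(1−0.567) = 5.1732 K.
With doubled ice-albedo: g' = 0.664, ΔT' = 2.24/(1−0.664) = 6.6667 K.
Change = 6.6667 − 5.1732 = 1.49 K.

1.49 K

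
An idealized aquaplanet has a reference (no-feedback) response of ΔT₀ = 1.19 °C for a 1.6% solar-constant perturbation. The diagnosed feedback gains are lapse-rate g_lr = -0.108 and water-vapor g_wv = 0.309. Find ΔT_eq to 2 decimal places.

1.49 °C

Total gain g = -0.108 + 0.309 = 0.201.
Amplification A = 1/(1 − 0.201) = 1.252.
ΔT = 1.19 × 1.252 = 1.49 °C.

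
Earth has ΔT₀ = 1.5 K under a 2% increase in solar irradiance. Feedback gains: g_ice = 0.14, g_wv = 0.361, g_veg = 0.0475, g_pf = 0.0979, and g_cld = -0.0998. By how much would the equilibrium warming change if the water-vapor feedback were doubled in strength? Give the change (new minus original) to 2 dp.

Original: g = 0.5466, ΔT = 1.5/(1−0.5466) = 3.3083 K.
With doubled water-vapor: g' = 0.9076, ΔT' = 1.5/(1−0.9076) = 16.2338 K.
Change = 16.2338 − 3.3083 = 12.93 K.

12.93 K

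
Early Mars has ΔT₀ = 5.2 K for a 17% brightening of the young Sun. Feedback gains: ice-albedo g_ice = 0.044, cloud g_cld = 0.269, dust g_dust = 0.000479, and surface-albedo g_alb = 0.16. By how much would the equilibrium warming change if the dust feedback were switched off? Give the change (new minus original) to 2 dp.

-0.01 K

Original: g = 0.473479, ΔT = 5.2/(1−0.473479) = 9.8761 K.
Without dust: g' = 0.473, ΔT' = 5.2/(1−0.473) = 9.8672 K.
Change = 9.8672 − 9.8761 = -0.01 K.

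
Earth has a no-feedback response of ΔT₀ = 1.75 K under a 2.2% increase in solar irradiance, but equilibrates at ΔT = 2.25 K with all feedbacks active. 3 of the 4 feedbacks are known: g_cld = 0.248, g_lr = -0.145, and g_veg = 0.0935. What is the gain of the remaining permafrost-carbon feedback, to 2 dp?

0.03

Amplification A = ΔT/ΔT₀ = 2.25/1.75 = 1.286.
Total gain g = 1 − 1/A = 1 − 1/1.286 = 0.2224.
Known gains sum to 0.248 − 0.145 + 0.0935 = 0.1965.
g_pf = 0.2224 − 0.1965 = 0.03.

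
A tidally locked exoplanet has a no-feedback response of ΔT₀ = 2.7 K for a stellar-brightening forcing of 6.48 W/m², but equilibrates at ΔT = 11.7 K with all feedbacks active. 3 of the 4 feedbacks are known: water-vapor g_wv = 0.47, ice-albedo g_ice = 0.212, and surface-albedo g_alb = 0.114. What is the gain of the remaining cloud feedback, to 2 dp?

Amplification A = ΔT/ΔT₀ = 11.7/2.7 = 4.333.
Total gain g = 1 − 1/A = 1 − 1/4.333 = 0.7692.
Known gains sum to 0.47 + 0.212 + 0.114 = 0.796.
g_cld = 0.7692 − 0.796 = -0.03.

-0.03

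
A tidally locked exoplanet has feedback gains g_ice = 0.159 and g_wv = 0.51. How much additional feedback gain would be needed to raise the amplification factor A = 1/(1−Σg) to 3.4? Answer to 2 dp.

Current total gain = 0.669.
Target gain for A = 3.4: g* = 1 − 1/3.4 = 0.7059.
Additional gain needed = 0.7059 − 0.669 = 0.04.

0.04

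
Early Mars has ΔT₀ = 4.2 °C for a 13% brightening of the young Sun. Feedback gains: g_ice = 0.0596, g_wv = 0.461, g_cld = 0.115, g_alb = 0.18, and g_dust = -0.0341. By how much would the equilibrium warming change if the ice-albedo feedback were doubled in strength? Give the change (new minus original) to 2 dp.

Original: g = 0.7815, ΔT = 4.2/(1−0.7815) = 19.2220 °C.
With doubled ice-albedo: g' = 0.8411, ΔT' = 4.2/(1−0.8411) = 26.4317 °C.
Change = 26.4317 − 19.2220 = 7.21 °C.

7.21 °C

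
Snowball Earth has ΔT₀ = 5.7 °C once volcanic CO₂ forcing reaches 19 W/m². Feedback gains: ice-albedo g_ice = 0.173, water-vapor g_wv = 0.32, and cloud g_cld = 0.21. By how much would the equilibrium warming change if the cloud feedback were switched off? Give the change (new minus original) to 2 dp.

Original: g = 0.703, ΔT = 5.7/(1−0.703) = 19.1919 °C.
Without cloud: g' = 0.493, ΔT' = 5.7/(1−0.493) = 11.2426 °C.
Change = 11.2426 − 19.1919 = -7.95 °C.

-7.95 °C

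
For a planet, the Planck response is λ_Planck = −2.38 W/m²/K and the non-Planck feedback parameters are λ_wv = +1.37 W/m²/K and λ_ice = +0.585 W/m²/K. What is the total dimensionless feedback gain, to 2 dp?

0.82

Convert to gains: g_wv = 1.37/2.38 = 0.5756; g_ice = 0.585/2.38 = 0.2458.
Total gain g = 0.8214.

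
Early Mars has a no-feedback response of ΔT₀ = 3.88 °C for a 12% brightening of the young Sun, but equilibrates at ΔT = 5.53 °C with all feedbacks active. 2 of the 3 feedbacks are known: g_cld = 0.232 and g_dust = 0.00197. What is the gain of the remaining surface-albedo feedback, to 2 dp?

Amplification A = ΔT/ΔT₀ = 5.53/3.88 = 1.425.
Total gain g = 1 − 1/A = 1 − 1/1.425 = 0.2982.
Known gains sum to 0.232 + 0.00197 = 0.23397.
g_alb = 0.2982 − 0.23397 = 0.06.

0.06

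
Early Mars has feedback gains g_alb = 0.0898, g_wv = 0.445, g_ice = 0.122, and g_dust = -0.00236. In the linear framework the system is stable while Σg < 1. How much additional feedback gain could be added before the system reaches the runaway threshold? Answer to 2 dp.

Current total gain = 0.0898 + 0.445 + 0.122 − 0.00236 = 0.65444.
Margin to runaway = 1 − 0.65444 = 0.35.

0.35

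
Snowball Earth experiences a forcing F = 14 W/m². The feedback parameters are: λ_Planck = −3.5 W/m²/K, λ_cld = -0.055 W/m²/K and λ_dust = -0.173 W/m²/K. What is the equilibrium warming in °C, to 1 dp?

3.8 °C

Net feedback parameter λ = (−3.5) + (-0.055) + (-0.173) = -3.728 W/m²/K.
ΔT = −F/λ = −14/(-3.728) = 3.8 °C.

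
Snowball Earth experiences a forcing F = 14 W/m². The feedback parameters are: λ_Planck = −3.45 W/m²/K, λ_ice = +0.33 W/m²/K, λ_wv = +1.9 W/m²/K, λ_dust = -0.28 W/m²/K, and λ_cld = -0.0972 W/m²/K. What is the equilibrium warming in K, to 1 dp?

Net feedback parameter λ = (−3.45) + (+0.33) + (+1.9) + (-0.28) + (-0.0972) = -1.5972 W/m²/K.
ΔT = −F/λ = −14/(-1.5972) = 8.8 K.

8.8 K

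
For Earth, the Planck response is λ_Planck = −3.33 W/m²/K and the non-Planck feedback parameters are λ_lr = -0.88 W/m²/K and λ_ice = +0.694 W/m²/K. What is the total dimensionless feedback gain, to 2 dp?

-0.06

Convert to gains: g_lr = -0.88/3.33 = -0.2643; g_ice = 0.694/3.33 = 0.2084.
Total gain g = -0.0559.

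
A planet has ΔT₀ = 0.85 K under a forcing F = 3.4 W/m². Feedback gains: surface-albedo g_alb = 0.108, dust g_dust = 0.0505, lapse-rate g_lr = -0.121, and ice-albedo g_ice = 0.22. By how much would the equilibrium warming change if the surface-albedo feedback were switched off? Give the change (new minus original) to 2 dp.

Original: g = 0.2575, ΔT = 0.85/(1−0.2575) = 1.1448 K.
Without surface-albedo: g' = 0.1495, ΔT' = 0.85/(1−0.1495) = 0.9994 K.
Change = 0.9994 − 1.1448 = -0.15 K.

-0.15 K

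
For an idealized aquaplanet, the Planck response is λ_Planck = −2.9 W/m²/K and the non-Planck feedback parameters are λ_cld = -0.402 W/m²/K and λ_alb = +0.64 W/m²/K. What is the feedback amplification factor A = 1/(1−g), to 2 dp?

1.09

Convert to gains: g_cld = -0.402/2.9 = -0.1386; g_alb = 0.64/2.9 = 0.2207.
Total gain g = 0.0821.
A = 1/(1 − 0.0821) = 1.09.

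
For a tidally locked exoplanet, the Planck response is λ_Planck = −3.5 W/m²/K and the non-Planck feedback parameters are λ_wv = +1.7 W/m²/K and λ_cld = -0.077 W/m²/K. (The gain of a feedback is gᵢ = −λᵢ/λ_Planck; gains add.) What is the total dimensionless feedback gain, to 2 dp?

Convert to gains: g_wv = 1.7/3.5 = 0.4857; g_cld = -0.077/3.5 = -0.022.
Total gain g = 0.4637.

0.46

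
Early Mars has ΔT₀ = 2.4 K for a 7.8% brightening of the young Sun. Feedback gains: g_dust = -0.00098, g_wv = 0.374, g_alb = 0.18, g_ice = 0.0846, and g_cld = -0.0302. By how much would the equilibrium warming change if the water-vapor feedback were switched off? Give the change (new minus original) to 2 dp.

-2.98 K

Original: g = 0.60742, ΔT = 2.4/(1−0.60742) = 6.1134 K.
Without water-vapor: g' = 0.23342, ΔT' = 2.4/(1−0.23342) = 3.1308 K.
Change = 3.1308 − 6.1134 = -2.98 K.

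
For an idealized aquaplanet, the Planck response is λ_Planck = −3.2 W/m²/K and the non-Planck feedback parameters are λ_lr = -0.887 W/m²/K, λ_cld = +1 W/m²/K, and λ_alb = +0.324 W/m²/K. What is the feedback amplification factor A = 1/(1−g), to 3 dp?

1.158

Convert to gains: g_lr = -0.887/3.2 = -0.2772; g_cld = 1/3.2 = 0.3125; g_alb = 0.324/3.2 = 0.1012.
Total gain g = 0.1365.
A = 1/(1 − 0.1365) = 1.158.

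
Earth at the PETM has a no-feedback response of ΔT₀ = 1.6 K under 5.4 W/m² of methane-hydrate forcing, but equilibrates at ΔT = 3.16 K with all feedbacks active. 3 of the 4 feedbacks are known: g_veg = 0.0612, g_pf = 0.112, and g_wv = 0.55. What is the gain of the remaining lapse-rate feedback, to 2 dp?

-0.23

Amplification A = ΔT/ΔT₀ = 3.16/1.6 = 1.975.
Total gain g = 1 − 1/A = 1 − 1/1.975 = 0.4937.
Known gains sum to 0.0612 + 0.112 + 0.55 = 0.7232.
g_lr = 0.4937 − 0.7232 = -0.23.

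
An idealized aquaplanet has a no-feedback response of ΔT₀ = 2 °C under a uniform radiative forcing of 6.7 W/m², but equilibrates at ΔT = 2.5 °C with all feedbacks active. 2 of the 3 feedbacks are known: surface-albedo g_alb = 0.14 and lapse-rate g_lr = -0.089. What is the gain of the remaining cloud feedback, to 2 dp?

Amplification A = ΔT/ΔT₀ = 2.5/2 = 1.25.
Total gain g = 1 − 1/A = 1 − 1/1.25 = 0.2.
Known gains sum to 0.14 − 0.089 = 0.051.
g_cld = 0.2 − 0.051 = 0.15.

0.15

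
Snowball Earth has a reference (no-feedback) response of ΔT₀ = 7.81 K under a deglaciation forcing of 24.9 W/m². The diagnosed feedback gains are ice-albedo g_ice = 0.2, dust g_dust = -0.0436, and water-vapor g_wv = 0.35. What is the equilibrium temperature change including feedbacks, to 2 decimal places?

15.82 K

Total gain g = 0.2 − 0.0436 + 0.35 = 0.5064.
Amplification A = 1/(1 − 0.5064) = 2.026.
ΔT = 7.81 × 2.026 = 15.82 K.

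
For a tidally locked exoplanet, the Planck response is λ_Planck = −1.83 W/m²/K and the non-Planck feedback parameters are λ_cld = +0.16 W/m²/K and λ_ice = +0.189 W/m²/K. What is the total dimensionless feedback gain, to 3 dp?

Convert to gains: g_cld = 0.16/1.83 = 0.08743; g_ice = 0.189/1.83 = 0.1033.
Total gain g = 0.19073.

0.191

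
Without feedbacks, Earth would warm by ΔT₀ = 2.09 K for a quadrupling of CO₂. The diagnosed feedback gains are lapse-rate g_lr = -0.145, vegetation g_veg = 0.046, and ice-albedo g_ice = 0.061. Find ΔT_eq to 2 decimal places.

2.01 K

Total gain g = -0.145 + 0.046 + 0.061 = -0.038.
Amplification A = 1/(1 + 0.038) = 0.9634.
ΔT = 2.09 × 0.9634 = 2.01 K.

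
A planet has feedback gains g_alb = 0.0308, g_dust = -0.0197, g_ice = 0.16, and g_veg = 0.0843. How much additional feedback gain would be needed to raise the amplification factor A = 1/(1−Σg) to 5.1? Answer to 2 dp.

Current total gain = 0.2554.
Target gain for A = 5.1: g* = 1 − 1/5.1 = 0.8039.
Additional gain needed = 0.8039 − 0.2554 = 0.55.

0.55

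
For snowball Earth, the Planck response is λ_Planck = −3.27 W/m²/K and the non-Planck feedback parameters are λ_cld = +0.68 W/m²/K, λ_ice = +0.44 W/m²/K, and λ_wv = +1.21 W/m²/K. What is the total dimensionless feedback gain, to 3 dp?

0.713

Convert to gains: g_cld = 0.68/3.27 = 0.208; g_ice = 0.44/3.27 = 0.1346; g_wv = 1.21/3.27 = 0.37.
Total gain g = 0.7126.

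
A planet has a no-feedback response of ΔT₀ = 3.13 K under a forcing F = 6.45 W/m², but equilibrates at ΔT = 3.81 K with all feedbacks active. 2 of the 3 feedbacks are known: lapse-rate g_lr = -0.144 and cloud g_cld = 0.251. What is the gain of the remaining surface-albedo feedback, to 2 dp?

Amplification A = ΔT/ΔT₀ = 3.81/3.13 = 1.217.
Total gain g = 1 − 1/A = 1 − 1/1.217 = 0.1783.
Known gains sum to -0.144 + 0.251 = 0.107.
g_alb = 0.1783 − 0.107 = 0.07.

0.07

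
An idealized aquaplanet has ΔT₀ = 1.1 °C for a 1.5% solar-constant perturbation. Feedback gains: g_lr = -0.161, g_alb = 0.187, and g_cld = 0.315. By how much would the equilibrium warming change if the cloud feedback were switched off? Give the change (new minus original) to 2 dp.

Original: g = 0.341, ΔT = 1.1/(1−0.341) = 1.6692 °C.
Without cloud: g' = 0.026, ΔT' = 1.1/(1−0.026) = 1.1294 °C.
Change = 1.1294 − 1.6692 = -0.54 °C.

-0.54 °C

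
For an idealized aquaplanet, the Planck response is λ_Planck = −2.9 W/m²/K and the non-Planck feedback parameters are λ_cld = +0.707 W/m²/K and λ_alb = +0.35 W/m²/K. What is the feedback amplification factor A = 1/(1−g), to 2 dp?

Convert to gains: g_cld = 0.707/2.9 = 0.2438; g_alb = 0.35/2.9 = 0.1207.
Total gain g = 0.3645.
A = 1/(1 − 0.3645) = 1.57.

1.57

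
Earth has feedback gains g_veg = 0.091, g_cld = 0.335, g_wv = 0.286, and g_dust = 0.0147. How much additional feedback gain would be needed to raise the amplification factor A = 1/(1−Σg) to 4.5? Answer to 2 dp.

Current total gain = 0.7267.
Target gain for A = 4.5: g* = 1 − 1/4.5 = 0.7778.
Additional gain needed = 0.7778 − 0.7267 = 0.05.

0.05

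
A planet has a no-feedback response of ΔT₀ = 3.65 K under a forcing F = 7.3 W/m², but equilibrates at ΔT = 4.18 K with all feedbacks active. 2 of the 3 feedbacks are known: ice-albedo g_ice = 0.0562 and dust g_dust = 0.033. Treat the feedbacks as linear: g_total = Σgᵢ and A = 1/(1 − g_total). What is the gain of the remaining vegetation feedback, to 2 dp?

0.04

Amplification A = ΔT/ΔT₀ = 4.18/3.65 = 1.145.
Total gain g = 1 − 1/A = 1 − 1/1.145 = 0.1266.
Known gains sum to 0.0562 + 0.033 = 0.0892.
g_veg = 0.1266 − 0.0892 = 0.04.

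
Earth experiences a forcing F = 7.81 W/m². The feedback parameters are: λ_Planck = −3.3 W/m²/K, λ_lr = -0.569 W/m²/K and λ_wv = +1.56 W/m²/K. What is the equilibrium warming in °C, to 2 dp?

Net feedback parameter λ = (−3.3) + (-0.569) + (+1.56) = -2.309 W/m²/K.
ΔT = −F/λ = −7.81/(-2.309) = 3.38 °C.

3.38 °C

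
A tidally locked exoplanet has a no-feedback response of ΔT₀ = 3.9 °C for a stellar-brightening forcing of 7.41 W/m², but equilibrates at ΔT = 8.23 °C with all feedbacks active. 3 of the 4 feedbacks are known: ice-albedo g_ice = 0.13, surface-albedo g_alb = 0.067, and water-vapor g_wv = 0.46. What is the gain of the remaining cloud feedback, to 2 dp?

Amplification A = ΔT/ΔT₀ = 8.23/3.9 = 2.11.
Total gain g = 1 − 1/A = 1 − 1/2.11 = 0.5261.
Known gains sum to 0.13 + 0.067 + 0.46 = 0.657.
g_cld = 0.5261 − 0.657 = -0.13.

-0.13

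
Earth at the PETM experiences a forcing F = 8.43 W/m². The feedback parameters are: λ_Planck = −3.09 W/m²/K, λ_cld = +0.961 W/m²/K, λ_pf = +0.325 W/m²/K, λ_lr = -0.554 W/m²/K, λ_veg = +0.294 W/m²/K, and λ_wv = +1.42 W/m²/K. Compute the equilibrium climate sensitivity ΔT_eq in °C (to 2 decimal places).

Net feedback parameter λ = (−3.09) + (+0.961) + (+0.325) + (-0.554) + (+0.294) + (+1.42) = -0.644 W/m²/K.
ΔT = −F/λ = −8.43/(-0.644) = 13.09 °C.

13.09 °C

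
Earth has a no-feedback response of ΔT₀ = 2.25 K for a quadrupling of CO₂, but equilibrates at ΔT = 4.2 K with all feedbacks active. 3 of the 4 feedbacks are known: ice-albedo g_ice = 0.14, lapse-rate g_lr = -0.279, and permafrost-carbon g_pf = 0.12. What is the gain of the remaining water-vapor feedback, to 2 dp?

Amplification A = ΔT/ΔT₀ = 4.2/2.25 = 1.867.
Total gain g = 1 − 1/A = 1 − 1/1.867 = 0.4644.
Known gains sum to 0.14 − 0.279 + 0.12 = -0.019.
g_wv = 0.4644 + 0.019 = 0.48.

0.48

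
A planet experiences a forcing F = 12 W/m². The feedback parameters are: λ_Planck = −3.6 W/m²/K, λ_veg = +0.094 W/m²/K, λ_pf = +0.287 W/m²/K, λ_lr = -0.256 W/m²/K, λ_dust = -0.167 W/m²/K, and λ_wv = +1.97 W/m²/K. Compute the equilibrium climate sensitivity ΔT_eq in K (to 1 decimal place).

7.2 K

Net feedback parameter λ = (−3.6) + (+0.094) + (+0.287) + (-0.256) + (-0.167) + (+1.97) = -1.672 W/m²/K.
ΔT = −F/λ = −12/(-1.672) = 7.2 K.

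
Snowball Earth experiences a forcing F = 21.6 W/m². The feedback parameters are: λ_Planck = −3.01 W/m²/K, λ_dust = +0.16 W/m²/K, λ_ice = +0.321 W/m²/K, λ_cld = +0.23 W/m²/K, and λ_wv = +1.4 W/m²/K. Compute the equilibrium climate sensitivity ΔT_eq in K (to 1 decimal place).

Net feedback parameter λ = (−3.01) + (+0.16) + (+0.321) + (+0.23) + (+1.4) = -0.899 W/m²/K.
ΔT = −F/λ = −21.6/(-0.899) = 24.0 K.

24.0 K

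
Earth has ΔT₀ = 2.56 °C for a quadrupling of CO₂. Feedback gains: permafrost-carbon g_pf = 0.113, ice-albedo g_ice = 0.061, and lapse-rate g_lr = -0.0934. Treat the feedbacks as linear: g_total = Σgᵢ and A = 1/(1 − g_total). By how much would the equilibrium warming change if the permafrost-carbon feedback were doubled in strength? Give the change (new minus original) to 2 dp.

0.39 °C

Original: g = 0.0806, ΔT = 2.56/(1−0.0806) = 2.7844 °C.
With doubled permafrost-carbon: g' = 0.1936, ΔT' = 2.56/(1−0.1936) = 3.1746 °C.
Change = 3.1746 − 2.7844 = 0.39 °C.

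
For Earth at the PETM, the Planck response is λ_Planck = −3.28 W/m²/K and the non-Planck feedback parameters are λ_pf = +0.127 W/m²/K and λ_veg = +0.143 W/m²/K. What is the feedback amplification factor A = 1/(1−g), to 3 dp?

1.090

Convert to gains: g_pf = 0.127/3.28 = 0.03872; g_veg = 0.143/3.28 = 0.0436.
Total gain g = 0.08232.
A = 1/(1 − 0.08232) = 1.090.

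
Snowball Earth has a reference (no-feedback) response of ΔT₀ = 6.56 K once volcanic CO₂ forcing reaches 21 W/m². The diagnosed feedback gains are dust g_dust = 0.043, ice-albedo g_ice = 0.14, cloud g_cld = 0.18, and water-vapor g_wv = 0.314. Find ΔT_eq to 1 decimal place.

Total gain g = 0.043 + 0.14 + 0.18 + 0.314 = 0.677.
Amplification A = 1/(1 − 0.677) = 3.096.
ΔT = 6.56 × 3.096 = 20.3 K.

20.3 K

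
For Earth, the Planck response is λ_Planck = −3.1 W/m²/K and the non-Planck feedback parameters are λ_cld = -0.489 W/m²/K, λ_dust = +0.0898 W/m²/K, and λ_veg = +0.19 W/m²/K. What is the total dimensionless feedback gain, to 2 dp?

Convert to gains: g_cld = -0.489/3.1 = -0.1577; g_dust = 0.0898/3.1 = 0.02897; g_veg = 0.19/3.1 = 0.06129.
Total gain g = -0.06744.

-0.07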